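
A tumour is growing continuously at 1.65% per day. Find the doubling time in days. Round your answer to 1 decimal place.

doubling time ≈ 42.0 days

doubling time = ln(2) / |r| = 0.69315 / 0.0165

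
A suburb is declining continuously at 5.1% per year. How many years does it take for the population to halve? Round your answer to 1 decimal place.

half-life ≈ 13.6 years

half-life = ln(2) / |r| = 0.69315 / 0.051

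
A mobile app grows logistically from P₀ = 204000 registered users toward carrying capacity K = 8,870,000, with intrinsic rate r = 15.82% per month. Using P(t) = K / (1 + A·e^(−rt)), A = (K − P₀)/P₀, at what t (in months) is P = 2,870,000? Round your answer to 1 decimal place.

t ≈ 19.0 months

A = (8870000 − 204000)/204000 = 42.48039
2870000 = 8870000/(1 + 42.48039·e^(−0.1582t)) → 1 + 42.48039·e^(−0.1582t) = 3.09059
e^(−0.1582t) = 0.049213 → t = ln(20.31979)/0.1582 = 3.0116/0.1582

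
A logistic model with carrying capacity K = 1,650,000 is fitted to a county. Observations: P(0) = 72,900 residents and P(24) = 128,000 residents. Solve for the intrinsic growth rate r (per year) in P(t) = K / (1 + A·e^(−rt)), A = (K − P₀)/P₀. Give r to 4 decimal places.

r ≈ 0.0249 per year

A = (1650000 − 72900)/72900 = 21.63374
128000 = 1650000/(1 + 21.63374·e^(−r·24)) → e^(−24r) = (12.89062 − 1)/21.63374 = 0.549633
r = −ln(0.549633)/24 = 0.5985/24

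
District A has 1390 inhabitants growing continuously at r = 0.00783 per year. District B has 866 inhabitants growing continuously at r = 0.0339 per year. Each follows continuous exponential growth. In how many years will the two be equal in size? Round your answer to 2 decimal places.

t ≈ 18.15 years

1390·e^(0.00783t) = 866·e^(0.0339t)
1390/866 = e^((0.0339 − 0.00783)t) → ln(1.60508) = 0.02607·t
t = 0.47317 / 0.02607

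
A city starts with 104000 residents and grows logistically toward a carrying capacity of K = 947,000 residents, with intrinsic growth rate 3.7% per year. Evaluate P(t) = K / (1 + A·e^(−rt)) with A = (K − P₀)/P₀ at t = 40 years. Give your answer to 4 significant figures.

A = (947000 − 104000)/104000 = 8.10577
P(40) = 947000 / (1 + 8.10577·e^(−0.037·40)) = 947000 / (1 + 8.10577·0.227638)
= 947000 / 2.84518 ≈ 332843.78

≈ 332,800 residents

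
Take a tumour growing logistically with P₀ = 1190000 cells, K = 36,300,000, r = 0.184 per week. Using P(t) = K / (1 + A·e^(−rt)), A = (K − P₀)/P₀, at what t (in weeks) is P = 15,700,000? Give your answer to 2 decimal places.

A = (36300000 − 1190000)/1190000 = 29.5042
15700000 = 36300000/(1 + 29.5042·e^(−0.184t)) → 1 + 29.5042·e^(−0.184t) = 2.3121
e^(−0.184t) = 0.044472 → t = ln(22.48621)/0.184 = 3.1129/0.184

t ≈ 16.92 weeks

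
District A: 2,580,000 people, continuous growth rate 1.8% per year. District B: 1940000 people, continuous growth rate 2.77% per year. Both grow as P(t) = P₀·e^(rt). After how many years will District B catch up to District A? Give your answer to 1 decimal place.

t ≈ 29.4 years

2580000·e^(0.018t) = 1940000·e^(0.0277t)
2580000/1940000 = e^((0.0277 − 0.018)t) → ln(1.3299) = 0.0097·t
t = 0.2851 / 0.0097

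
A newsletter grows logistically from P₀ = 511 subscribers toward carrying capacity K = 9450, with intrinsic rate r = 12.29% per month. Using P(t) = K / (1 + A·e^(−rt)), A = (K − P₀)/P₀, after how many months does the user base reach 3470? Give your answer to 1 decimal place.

A = (9450 − 511)/511 = 17.49315
3470 = 9450/(1 + 17.49315·e^(−0.1229t)) → 1 + 17.49315·e^(−0.1229t) = 2.72334
e^(−0.1229t) = 0.098515 → t = ln(10.15071)/0.1229 = 2.31754/0.1229

t ≈ 18.9 months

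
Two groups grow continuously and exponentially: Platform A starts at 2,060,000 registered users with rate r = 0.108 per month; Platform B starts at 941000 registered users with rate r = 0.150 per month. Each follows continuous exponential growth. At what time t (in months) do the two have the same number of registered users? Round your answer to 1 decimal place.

t ≈ 18.7 months

2060000·e^(0.108t) = 941000·e^(0.15t)
2060000/941000 = e^((0.15 − 0.108)t) → ln(2.18916) = 0.042·t
t = 0.78352 / 0.042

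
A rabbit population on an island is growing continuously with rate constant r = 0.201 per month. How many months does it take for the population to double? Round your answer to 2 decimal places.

doubling time ≈ 3.45 months

doubling time = ln(2) / |r| = 0.69315 / 0.201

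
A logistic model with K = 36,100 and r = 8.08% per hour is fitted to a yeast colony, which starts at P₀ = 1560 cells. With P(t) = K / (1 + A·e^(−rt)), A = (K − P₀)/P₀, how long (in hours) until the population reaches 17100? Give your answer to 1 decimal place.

t ≈ 37.0 hours

A = (36100 − 1560)/1560 = 22.14103
17100 = 36100/(1 + 22.14103·e^(−0.0808t)) → 1 + 22.14103·e^(−0.0808t) = 2.11111
e^(−0.0808t) = 0.050183 → t = ln(19.92692)/0.0808 = 2.99207/0.0808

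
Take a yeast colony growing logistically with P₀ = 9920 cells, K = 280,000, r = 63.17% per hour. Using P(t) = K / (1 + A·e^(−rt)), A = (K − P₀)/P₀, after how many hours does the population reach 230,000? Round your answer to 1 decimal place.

A = (280000 − 9920)/9920 = 27.22581
230000 = 280000/(1 + 27.22581·e^(−0.6317t)) → 1 + 27.22581·e^(−0.6317t) = 1.21739
e^(−0.6317t) = 0.007985 → t = ln(125.23871)/0.6317 = 4.83022/0.6317

t ≈ 7.6 hours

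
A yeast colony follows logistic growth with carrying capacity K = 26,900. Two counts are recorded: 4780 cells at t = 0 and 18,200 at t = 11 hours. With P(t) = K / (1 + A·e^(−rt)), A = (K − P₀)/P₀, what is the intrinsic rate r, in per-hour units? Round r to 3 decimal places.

r ≈ 0.206 per hour

A = (26900 − 4780)/4780 = 4.62762
18200 = 26900/(1 + 4.62762·e^(−r·11)) → e^(−11r) = (1.47802 − 1)/4.62762 = 0.103298
r = −ln(0.103298)/11 = 2.27014/11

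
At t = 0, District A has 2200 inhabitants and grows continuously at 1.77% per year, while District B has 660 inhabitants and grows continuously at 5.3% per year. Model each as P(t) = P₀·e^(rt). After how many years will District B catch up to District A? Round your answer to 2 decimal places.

2200·e^(0.0177t) = 660·e^(0.053t)
2200/660 = e^((0.053 − 0.0177)t) → ln(3.33333) = 0.0353·t
t = 1.20397 / 0.0353

t ≈ 34.11 years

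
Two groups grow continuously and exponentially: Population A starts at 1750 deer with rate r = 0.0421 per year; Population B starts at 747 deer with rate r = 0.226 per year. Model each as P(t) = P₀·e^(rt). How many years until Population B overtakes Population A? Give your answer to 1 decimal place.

1750·e^(0.0421t) = 747·e^(0.226t)
1750/747 = e^((0.226 − 0.0421)t) → ln(2.3427) = 0.1839·t
t = 0.85131 / 0.1839

t ≈ 4.6 years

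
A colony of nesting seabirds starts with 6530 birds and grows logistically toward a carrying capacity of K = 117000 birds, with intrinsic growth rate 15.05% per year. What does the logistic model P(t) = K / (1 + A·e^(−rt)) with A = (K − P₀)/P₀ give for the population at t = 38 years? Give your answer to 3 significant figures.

A = (117000 − 6530)/6530 = 16.9173
P(38) = 117000 / (1 + 16.9173·e^(−0.1505·38)) = 117000 / (1 + 16.9173·0.003283)
= 117000 / 1.05554 ≈ 110843.8

≈ 111,000 birds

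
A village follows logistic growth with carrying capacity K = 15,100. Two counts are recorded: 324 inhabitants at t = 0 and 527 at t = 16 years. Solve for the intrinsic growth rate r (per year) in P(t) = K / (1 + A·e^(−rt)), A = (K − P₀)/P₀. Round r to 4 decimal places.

A = (15100 − 324)/324 = 45.60494
527 = 15100/(1 + 45.60494·e^(−r·16)) → e^(−16r) = (28.65275 − 1)/45.60494 = 0.606354
r = −ln(0.606354)/16 = 0.50029/16

r ≈ 0.0313 per year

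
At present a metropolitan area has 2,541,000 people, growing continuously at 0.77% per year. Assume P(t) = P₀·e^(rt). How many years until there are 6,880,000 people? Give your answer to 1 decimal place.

t ≈ 129.4 years

6880000 = 2541000 · e^(0.0077·t)
t = ln(6880000/2541000) / 0.0077 = ln(2.7076) / 0.0077 = 0.99606 / 0.0077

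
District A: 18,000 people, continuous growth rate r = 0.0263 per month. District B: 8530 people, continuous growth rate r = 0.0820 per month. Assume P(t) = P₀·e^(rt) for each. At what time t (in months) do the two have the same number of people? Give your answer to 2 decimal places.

18000·e^(0.0263t) = 8530·e^(0.082t)
18000/8530 = e^((0.082 − 0.0263)t) → ln(2.1102) = 0.0557·t
t = 0.74678 / 0.0557

t ≈ 13.41 months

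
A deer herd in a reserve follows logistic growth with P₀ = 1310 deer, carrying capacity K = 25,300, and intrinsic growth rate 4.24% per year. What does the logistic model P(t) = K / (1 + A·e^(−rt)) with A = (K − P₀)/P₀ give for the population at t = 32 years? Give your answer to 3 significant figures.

≈ 4,430 deer

A = (25300 − 1310)/1310 = 18.31298
P(32) = 25300 / (1 + 18.31298·e^(−0.0424·32)) = 25300 / (1 + 18.31298·0.257483)
= 25300 / 5.71529 ≈ 4426.72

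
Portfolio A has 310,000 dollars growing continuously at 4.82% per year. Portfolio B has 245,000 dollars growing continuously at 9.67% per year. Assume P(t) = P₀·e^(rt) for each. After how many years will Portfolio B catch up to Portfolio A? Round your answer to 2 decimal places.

310000·e^(0.0482t) = 245000·e^(0.0967t)
310000/245000 = e^((0.0967 − 0.0482)t) → ln(1.26531) = 0.0485·t
t = 0.23531 / 0.0485

t ≈ 4.85 years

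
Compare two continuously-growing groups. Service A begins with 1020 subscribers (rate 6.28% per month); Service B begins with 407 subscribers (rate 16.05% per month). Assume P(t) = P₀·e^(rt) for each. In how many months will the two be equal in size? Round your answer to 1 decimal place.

t ≈ 9.4 months

1020·e^(0.0628t) = 407·e^(0.1605t)
1020/407 = e^((0.1605 − 0.0628)t) → ln(2.50614) = 0.0977·t
t = 0.91874 / 0.0977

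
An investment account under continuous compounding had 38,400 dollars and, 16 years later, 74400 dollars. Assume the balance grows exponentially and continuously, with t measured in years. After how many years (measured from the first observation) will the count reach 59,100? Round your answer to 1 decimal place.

t ≈ 10.4 years

r = ln(74400/38400) / 16 ≈ 0.041337 per year
t = ln(59100/38400) / r = 0.43117 / 0.041337 ≈ 10.431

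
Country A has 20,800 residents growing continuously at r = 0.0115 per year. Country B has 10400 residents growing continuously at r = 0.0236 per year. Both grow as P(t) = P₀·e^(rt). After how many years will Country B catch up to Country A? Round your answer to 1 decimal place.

20800·e^(0.0115t) = 10400·e^(0.0236t)
20800/10400 = e^((0.0236 − 0.0115)t) → ln(2) = 0.0121·t
t = 0.69315 / 0.0121

t ≈ 57.3 years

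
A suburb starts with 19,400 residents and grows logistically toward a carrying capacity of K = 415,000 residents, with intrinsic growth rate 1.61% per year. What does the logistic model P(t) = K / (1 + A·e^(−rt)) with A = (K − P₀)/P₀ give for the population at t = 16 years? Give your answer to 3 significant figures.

≈ 24,800 residents

A = (415000 − 19400)/19400 = 20.39175
P(16) = 415000 / (1 + 20.39175·e^(−0.0161·16)) = 415000 / (1 + 20.39175·0.772904)
= 415000 / 16.76087 ≈ 24760.05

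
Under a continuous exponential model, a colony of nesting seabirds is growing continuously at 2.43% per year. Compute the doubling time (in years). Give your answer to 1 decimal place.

doubling time ≈ 28.5 years

doubling time = ln(2) / |r| = 0.69315 / 0.0243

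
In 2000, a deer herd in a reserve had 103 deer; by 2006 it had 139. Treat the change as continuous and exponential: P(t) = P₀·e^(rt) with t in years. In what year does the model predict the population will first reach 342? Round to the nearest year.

year 2024

r = ln(139/103) / 6 = 0.29974/6 ≈ 0.049957 per year
t = ln(342/103) / r = 1.20008/0.049957 ≈ 24.02 years after 2000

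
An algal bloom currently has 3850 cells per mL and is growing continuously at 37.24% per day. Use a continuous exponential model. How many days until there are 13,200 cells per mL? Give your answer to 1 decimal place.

t ≈ 3.3 days

13200 = 3850 · e^(0.3724·t)
t = ln(13200/3850) / 0.3724 = ln(3.42857) / 0.3724 = 1.23214 / 0.3724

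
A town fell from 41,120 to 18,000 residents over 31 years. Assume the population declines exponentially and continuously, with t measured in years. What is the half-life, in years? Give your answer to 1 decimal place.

r = ln(18000/41120) / 31 = ln(0.43774) / 31 ≈ -0.026649 per year
half-life = ln 2 / |r| = 0.69315 / 0.026649

half-life ≈ 26.0 years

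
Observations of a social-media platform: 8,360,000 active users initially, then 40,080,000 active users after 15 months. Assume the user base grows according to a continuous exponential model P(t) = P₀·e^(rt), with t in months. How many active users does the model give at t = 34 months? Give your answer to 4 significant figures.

≈ 291,900,000 active users

r = ln(40080000/8360000) / 15 ≈ 0.104495 per month
P(34) = 8360000 · e^(0.104495·34) = 8360000 · 34.91151 ≈ 291860192.37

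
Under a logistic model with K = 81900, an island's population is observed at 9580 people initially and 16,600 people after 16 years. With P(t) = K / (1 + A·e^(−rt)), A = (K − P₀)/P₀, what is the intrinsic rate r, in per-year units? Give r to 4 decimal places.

r ≈ 0.0407 per year

A = (81900 − 9580)/9580 = 7.54906
16600 = 81900/(1 + 7.54906·e^(−r·16)) → e^(−16r) = (4.93373 − 1)/7.54906 = 0.521089
r = −ln(0.521089)/16 = 0.65183/16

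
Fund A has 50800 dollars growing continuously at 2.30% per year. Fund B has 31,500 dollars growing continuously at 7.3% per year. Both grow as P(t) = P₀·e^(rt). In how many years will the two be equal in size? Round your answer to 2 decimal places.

t ≈ 9.56 years

50800·e^(0.023t) = 31500·e^(0.073t)
50800/31500 = e^((0.073 − 0.023)t) → ln(1.6127) = 0.05·t
t = 0.47791 / 0.05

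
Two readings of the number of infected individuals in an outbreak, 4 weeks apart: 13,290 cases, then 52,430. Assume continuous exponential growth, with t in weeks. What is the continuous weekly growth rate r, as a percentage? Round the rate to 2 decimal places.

r ≈ 34.31% per week

52430 = 13290 · e^(r·4)
e^(4r) = 52430/13290 = 3.94507
r = ln(3.94507) / 4 = 1.37247 / 4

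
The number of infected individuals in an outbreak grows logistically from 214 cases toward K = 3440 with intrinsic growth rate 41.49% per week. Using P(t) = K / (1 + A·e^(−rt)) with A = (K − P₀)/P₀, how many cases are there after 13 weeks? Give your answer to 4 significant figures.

≈ 3,219 cases

A = (3440 − 214)/214 = 15.07477
P(13) = 3440 / (1 + 15.07477·e^(−0.4149·13)) = 3440 / (1 + 15.07477·0.004545)
= 3440 / 1.06852 ≈ 3219.42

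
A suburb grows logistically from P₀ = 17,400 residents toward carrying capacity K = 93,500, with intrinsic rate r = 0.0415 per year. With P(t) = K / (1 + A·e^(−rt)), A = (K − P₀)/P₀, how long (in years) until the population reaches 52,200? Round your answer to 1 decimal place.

A = (93500 − 17400)/17400 = 4.37356
52200 = 93500/(1 + 4.37356·e^(−0.0415t)) → 1 + 4.37356·e^(−0.0415t) = 1.79119
e^(−0.0415t) = 0.180902 → t = ln(5.52785)/0.0415 = 1.7098/0.0415

t ≈ 41.2 years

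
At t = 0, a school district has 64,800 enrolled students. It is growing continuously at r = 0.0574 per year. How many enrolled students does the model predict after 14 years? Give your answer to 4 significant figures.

P(14) = 64800 · e^(0.0574·14) = 64800 · e^(0.8036)
= 64800 · 2.23357 ≈ 144735.16

≈ 144,700 enrolled students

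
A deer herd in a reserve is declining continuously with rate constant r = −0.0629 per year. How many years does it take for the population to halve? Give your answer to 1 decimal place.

half-life = ln(2) / |r| = 0.69315 / 0.0629

half-life ≈ 11.0 years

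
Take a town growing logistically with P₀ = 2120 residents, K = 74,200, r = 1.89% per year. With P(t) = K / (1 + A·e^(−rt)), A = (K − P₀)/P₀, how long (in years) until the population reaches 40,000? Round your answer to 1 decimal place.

A = (74200 − 2120)/2120 = 34
40000 = 74200/(1 + 34·e^(−0.0189t)) → 1 + 34·e^(−0.0189t) = 1.855
e^(−0.0189t) = 0.025147 → t = ln(39.76608)/0.0189 = 3.68301/0.0189

t ≈ 194.9 years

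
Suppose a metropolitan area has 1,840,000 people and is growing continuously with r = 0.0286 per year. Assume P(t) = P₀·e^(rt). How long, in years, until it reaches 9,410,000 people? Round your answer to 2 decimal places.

t ≈ 57.06 years

9410000 = 1840000 · e^(0.0286·t)
t = ln(9410000/1840000) / 0.0286 = ln(5.11413) / 0.0286 = 1.63201 / 0.0286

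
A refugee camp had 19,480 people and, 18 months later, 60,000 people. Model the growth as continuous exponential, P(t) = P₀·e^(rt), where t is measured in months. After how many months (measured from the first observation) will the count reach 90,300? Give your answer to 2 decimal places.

r = ln(60000/19480) / 18 ≈ 0.062498 per month
t = ln(90300/19480) / r = 1.53375 / 0.062498 ≈ 24.541

t ≈ 24.54 months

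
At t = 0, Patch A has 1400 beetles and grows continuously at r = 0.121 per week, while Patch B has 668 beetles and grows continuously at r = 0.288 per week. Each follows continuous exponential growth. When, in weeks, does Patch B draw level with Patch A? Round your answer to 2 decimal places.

t ≈ 4.43 weeks

1400·e^(0.121t) = 668·e^(0.288t)
1400/668 = e^((0.288 − 0.121)t) → ln(2.09581) = 0.167·t
t = 0.73994 / 0.167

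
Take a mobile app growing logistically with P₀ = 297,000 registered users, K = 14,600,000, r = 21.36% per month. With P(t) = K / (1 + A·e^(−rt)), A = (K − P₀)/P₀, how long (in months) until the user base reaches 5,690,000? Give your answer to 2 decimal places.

A = (14600000 − 297000)/297000 = 48.15825
5690000 = 14600000/(1 + 48.15825·e^(−0.2136t)) → 1 + 48.15825·e^(−0.2136t) = 2.56591
e^(−0.2136t) = 0.032516 → t = ln(30.75426)/0.2136 = 3.42603/0.2136

t ≈ 16.04 months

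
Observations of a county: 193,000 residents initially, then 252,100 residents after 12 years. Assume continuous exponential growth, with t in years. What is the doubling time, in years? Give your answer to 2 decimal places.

doubling time ≈ 31.14 years

r = ln(252100/193000) / 12 = ln(1.30622) / 12 ≈ 0.022261 per year
doubling time = ln 2 / |r| = 0.69315 / 0.022261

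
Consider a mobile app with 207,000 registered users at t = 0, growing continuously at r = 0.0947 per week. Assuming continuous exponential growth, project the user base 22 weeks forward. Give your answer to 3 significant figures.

P(22) = 207000 · e^(0.0947·22) = 207000 · e^(2.0834)
= 207000 · 8.03173 ≈ 1662568.2

≈ 1,660,000 registered users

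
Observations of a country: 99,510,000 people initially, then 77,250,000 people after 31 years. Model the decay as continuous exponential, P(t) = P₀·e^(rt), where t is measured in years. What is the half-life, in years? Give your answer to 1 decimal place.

r = ln(77250000/99510000) / 31 = ln(0.7763) / 31 ≈ -0.008168 per year
half-life = ln 2 / |r| = 0.69315 / 0.008168

half-life ≈ 84.9 years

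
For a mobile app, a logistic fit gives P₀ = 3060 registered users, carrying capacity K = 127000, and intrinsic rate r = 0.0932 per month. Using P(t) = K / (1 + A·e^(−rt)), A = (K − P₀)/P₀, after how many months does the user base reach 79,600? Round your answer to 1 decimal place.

A = (127000 − 3060)/3060 = 40.50327
79600 = 127000/(1 + 40.50327·e^(−0.0932t)) → 1 + 40.50327·e^(−0.0932t) = 1.59548
e^(−0.0932t) = 0.014702 → t = ln(68.01815)/0.0932 = 4.21977/0.0932

t ≈ 45.3 months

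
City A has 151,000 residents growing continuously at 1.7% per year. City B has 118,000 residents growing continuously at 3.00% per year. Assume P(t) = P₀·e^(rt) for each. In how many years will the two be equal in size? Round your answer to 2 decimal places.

t ≈ 18.97 years

151000·e^(0.017t) = 118000·e^(0.03t)
151000/118000 = e^((0.03 − 0.017)t) → ln(1.27966) = 0.013·t
t = 0.2466 / 0.013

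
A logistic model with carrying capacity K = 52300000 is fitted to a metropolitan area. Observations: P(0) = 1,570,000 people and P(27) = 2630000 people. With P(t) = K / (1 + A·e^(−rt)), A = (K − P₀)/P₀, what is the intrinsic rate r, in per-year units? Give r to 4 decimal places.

A = (52300000 − 1570000)/1570000 = 32.3121
2630000 = 52300000/(1 + 32.3121·e^(−r·27)) → e^(−27r) = (19.88593 − 1)/32.3121 = 0.584485
r = −ln(0.584485)/27 = 0.53702/27

r ≈ 0.0199 per year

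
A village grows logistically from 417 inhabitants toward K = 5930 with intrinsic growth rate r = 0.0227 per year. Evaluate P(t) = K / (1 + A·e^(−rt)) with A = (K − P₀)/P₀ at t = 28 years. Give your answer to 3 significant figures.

≈ 741 inhabitants

A = (5930 − 417)/417 = 13.22062
P(28) = 5930 / (1 + 13.22062·e^(−0.0227·28)) = 5930 / (1 + 13.22062·0.529618)
= 5930 / 8.00188 ≈ 741.08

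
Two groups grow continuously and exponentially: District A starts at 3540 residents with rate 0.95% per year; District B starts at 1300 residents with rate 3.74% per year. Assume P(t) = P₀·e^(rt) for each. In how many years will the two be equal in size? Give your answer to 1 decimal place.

t ≈ 35.9 years

3540·e^(0.0095t) = 1300·e^(0.0374t)
3540/1300 = e^((0.0374 − 0.0095)t) → ln(2.72308) = 0.0279·t
t = 1.00176 / 0.0279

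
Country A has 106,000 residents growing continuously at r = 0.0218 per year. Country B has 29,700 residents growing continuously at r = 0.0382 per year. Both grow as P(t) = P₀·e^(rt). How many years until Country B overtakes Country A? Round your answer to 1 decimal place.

t ≈ 77.6 years

106000·e^(0.0218t) = 29700·e^(0.0382t)
106000/29700 = e^((0.0382 − 0.0218)t) → ln(3.56902) = 0.0164·t
t = 1.27229 / 0.0164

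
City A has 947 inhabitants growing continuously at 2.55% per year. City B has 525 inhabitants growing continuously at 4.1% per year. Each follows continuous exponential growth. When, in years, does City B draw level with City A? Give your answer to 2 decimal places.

t ≈ 38.06 years

947·e^(0.0255t) = 525·e^(0.041t)
947/525 = e^((0.041 − 0.0255)t) → ln(1.80381) = 0.0155·t
t = 0.5899 / 0.0155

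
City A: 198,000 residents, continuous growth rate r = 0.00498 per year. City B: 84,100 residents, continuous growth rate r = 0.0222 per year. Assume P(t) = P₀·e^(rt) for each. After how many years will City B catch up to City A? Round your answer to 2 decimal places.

t ≈ 49.72 years

198000·e^(0.00498t) = 84100·e^(0.0222t)
198000/84100 = e^((0.0222 − 0.00498)t) → ln(2.35434) = 0.01722·t
t = 0.85626 / 0.01722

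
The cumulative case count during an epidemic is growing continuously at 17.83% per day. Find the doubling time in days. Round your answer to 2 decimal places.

doubling time = ln(2) / |r| = 0.69315 / 0.1783

doubling time ≈ 3.89 days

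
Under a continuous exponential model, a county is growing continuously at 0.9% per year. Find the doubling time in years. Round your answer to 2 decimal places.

doubling time ≈ 77.02 years

doubling time = ln(2) / |r| = 0.69315 / 0.009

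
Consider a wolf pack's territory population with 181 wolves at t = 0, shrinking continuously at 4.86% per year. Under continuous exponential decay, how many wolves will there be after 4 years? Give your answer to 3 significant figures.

P(4) = 181 · e^(-0.0486·4) = 181 · e^(-0.1944)
= 181 · 0.82333 ≈ 149.02

≈ 149 wolves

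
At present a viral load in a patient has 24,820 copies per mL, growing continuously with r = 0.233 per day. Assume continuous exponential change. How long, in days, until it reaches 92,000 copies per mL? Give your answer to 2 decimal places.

t ≈ 5.62 days

92000 = 24820 · e^(0.233·t)
t = ln(92000/24820) / 0.233 = ln(3.70669) / 0.233 = 1.31014 / 0.233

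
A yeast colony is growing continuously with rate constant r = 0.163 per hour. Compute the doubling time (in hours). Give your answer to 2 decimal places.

doubling time ≈ 4.25 hours

doubling time = ln(2) / |r| = 0.69315 / 0.163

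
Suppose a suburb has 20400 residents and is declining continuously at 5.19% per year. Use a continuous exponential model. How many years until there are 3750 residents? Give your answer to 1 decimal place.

3750 = 20400 · e^(-0.0519·t)
t = ln(3750/20400) / -0.0519 = ln(0.18382) / -0.0519 = -1.69378 / -0.0519

t ≈ 32.6 years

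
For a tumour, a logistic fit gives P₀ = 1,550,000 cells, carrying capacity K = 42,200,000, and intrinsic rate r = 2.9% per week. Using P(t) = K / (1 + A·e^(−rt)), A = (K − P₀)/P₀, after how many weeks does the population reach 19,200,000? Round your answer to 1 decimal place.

A = (42200000 − 1550000)/1550000 = 26.22581
19200000 = 42200000/(1 + 26.22581·e^(−0.029t)) → 1 + 26.22581·e^(−0.029t) = 2.19792
e^(−0.029t) = 0.045677 → t = ln(21.89285)/0.029 = 3.08616/0.029

t ≈ 106.4 weeks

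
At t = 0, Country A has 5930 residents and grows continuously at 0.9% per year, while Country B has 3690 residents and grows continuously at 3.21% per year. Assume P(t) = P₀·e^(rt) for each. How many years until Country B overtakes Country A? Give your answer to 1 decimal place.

t ≈ 20.5 years

5930·e^(0.009t) = 3690·e^(0.0321t)
5930/3690 = e^((0.0321 − 0.009)t) → ln(1.60705) = 0.0231·t
t = 0.4744 / 0.0231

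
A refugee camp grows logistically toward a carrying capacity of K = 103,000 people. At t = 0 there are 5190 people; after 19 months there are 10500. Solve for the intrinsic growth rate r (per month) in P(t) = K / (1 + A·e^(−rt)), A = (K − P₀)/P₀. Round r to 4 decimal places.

A = (103000 − 5190)/5190 = 18.84586
10500 = 103000/(1 + 18.84586·e^(−r·19)) → e^(−19r) = (9.80952 − 1)/18.84586 = 0.467451
r = −ln(0.467451)/19 = 0.76046/19

r ≈ 0.0400 per month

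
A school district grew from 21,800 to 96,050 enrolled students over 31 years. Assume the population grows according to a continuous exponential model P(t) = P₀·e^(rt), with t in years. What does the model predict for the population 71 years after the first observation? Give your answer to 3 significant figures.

r = ln(96050/21800) / 31 ≈ 0.047837 per year
P(71) = 21800 · e^(0.047837·71) = 21800 · 29.85804 ≈ 650905.37

≈ 651,000 enrolled students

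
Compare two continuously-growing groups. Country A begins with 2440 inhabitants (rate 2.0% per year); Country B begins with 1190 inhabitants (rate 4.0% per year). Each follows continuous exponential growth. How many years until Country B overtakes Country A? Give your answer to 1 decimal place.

2440·e^(0.02t) = 1190·e^(0.04t)
2440/1190 = e^((0.04 − 0.02)t) → ln(2.05042) = 0.02·t
t = 0.71804 / 0.02

t ≈ 35.9 years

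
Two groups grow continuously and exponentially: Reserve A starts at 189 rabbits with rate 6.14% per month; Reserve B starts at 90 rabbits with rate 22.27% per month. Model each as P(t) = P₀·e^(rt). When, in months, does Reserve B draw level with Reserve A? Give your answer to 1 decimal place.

189·e^(0.0614t) = 90·e^(0.2227t)
189/90 = e^((0.2227 − 0.0614)t) → ln(2.1) = 0.1613·t
t = 0.74194 / 0.1613

t ≈ 4.6 months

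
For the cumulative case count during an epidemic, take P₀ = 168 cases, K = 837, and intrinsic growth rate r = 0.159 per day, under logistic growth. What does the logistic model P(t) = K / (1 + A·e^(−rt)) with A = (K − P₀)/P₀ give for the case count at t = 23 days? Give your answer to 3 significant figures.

≈ 759 cases

A = (837 − 168)/168 = 3.98214
P(23) = 837 / (1 + 3.98214·e^(−0.159·23)) = 837 / (1 + 3.98214·0.02581)
= 837 / 1.10278 ≈ 758.99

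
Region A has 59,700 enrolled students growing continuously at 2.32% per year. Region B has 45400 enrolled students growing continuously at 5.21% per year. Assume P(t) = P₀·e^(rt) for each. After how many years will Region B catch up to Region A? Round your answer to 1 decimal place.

t ≈ 9.5 years

59700·e^(0.0232t) = 45400·e^(0.0521t)
59700/45400 = e^((0.0521 − 0.0232)t) → ln(1.31498) = 0.0289·t
t = 0.27382 / 0.0289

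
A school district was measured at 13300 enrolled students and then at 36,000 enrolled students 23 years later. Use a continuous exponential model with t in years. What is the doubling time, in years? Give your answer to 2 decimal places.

r = ln(36000/13300) / 23 = ln(2.70677) / 23 ≈ 0.043294 per year
doubling time = ln 2 / |r| = 0.69315 / 0.043294

doubling time ≈ 16.01 years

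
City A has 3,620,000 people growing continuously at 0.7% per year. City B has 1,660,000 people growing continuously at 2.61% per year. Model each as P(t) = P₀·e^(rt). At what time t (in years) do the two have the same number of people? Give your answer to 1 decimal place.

3620000·e^(0.007t) = 1660000·e^(0.0261t)
3620000/1660000 = e^((0.0261 − 0.007)t) → ln(2.18072) = 0.0191·t
t = 0.77966 / 0.0191

t ≈ 40.8 years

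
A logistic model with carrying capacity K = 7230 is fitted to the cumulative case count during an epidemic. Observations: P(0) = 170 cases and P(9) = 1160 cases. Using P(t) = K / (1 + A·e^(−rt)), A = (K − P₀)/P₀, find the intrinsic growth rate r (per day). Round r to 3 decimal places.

A = (7230 − 170)/170 = 41.52941
1160 = 7230/(1 + 41.52941·e^(−r·9)) → e^(−9r) = (6.23276 − 1)/41.52941 = 0.126001
r = −ln(0.126001)/9 = 2.07146/9

r ≈ 0.230 per day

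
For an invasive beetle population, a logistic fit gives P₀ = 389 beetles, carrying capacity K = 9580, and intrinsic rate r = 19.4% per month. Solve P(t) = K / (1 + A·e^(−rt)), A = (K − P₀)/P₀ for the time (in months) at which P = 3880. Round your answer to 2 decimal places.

A = (9580 − 389)/389 = 23.62725
3880 = 9580/(1 + 23.62725·e^(−0.194t)) → 1 + 23.62725·e^(−0.194t) = 2.46907
e^(−0.194t) = 0.062177 → t = ln(16.08311)/0.194 = 2.77777/0.194

t ≈ 14.32 months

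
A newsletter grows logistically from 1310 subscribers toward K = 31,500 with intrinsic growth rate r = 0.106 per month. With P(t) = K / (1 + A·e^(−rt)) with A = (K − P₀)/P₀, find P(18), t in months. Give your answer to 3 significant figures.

A = (31500 − 1310)/1310 = 23.0458
P(18) = 31500 / (1 + 23.0458·e^(−0.106·18)) = 31500 / (1 + 23.0458·0.148377)
= 31500 / 4.41946 ≈ 7127.56

≈ 7,130 subscribers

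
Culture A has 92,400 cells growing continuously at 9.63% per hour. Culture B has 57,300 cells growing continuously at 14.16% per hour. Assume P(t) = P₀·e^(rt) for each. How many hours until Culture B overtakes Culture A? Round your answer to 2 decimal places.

t ≈ 10.55 hours

92400·e^(0.0963t) = 57300·e^(0.1416t)
92400/57300 = e^((0.1416 − 0.0963)t) → ln(1.61257) = 0.0453·t
t = 0.47783 / 0.0453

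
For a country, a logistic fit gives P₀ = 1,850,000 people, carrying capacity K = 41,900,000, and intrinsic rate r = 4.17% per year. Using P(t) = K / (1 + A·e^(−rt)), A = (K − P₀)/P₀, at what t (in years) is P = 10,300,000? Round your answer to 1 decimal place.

t ≈ 46.9 years

A = (41900000 − 1850000)/1850000 = 21.64865
10300000 = 41900000/(1 + 21.64865·e^(−0.0417t)) → 1 + 21.64865·e^(−0.0417t) = 4.06796
e^(−0.0417t) = 0.141716 → t = ln(7.05636)/0.0417 = 1.95393/0.0417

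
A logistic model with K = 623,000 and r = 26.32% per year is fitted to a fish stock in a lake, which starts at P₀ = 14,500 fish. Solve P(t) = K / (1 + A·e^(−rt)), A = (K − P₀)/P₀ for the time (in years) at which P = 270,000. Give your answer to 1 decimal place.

t ≈ 13.2 years

A = (623000 − 14500)/14500 = 41.96552
270000 = 623000/(1 + 41.96552·e^(−0.2632t)) → 1 + 41.96552·e^(−0.2632t) = 2.30741
e^(−0.2632t) = 0.031154 → t = ln(32.09827)/0.2632 = 3.4688/0.2632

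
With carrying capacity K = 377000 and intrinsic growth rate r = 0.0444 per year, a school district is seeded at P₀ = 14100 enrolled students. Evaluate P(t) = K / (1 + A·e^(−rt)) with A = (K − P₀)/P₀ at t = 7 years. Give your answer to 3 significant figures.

≈ 19,000 enrolled students

A = (377000 − 14100)/14100 = 25.73759
P(7) = 377000 / (1 + 25.73759·e^(−0.0444·7)) = 377000 / (1 + 25.73759·0.73286)
= 377000 / 19.86206 ≈ 18980.91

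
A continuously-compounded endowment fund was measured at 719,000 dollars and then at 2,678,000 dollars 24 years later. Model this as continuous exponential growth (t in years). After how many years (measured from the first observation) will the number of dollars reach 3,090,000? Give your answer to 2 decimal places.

t ≈ 26.61 years

r = ln(2678000/719000) / 24 ≈ 0.05479 per year
t = ln(3090000/719000) / r = 1.45807 / 0.05479 ≈ 26.612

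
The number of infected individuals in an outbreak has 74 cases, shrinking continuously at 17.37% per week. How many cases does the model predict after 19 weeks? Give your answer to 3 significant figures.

≈ 2.73 cases

P(19) = 74 · e^(-0.1737·19) = 74 · e^(-3.3003)
= 74 · 0.03687 ≈ 2.73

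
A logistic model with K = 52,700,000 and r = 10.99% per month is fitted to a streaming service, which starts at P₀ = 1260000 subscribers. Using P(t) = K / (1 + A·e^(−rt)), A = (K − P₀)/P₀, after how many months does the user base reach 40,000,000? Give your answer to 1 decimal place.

t ≈ 44.2 months

A = (52700000 − 1260000)/1260000 = 40.8254
40000000 = 52700000/(1 + 40.8254·e^(−0.1099t)) → 1 + 40.8254·e^(−0.1099t) = 1.3175
e^(−0.1099t) = 0.007777 → t = ln(128.58393)/0.1099 = 4.85658/0.1099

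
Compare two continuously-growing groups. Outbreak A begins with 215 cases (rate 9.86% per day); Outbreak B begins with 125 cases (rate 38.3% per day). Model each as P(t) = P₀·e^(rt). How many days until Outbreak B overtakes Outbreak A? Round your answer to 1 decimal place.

t ≈ 1.9 days

215·e^(0.0986t) = 125·e^(0.383t)
215/125 = e^((0.383 − 0.0986)t) → ln(1.72) = 0.2844·t
t = 0.54232 / 0.2844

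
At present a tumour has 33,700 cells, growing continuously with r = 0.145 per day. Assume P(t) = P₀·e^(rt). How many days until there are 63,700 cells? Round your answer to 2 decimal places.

t ≈ 4.39 days

63700 = 33700 · e^(0.145·t)
t = ln(63700/33700) / 0.145 = ln(1.89021) / 0.145 = 0.63669 / 0.145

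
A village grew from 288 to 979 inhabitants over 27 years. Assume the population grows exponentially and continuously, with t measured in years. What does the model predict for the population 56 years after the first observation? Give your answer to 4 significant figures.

r = ln(979/288) / 27 ≈ 0.045317 per year
P(56) = 288 · e^(0.045317·56) = 288 · 12.65152 ≈ 3643.64

≈ 3,644 inhabitants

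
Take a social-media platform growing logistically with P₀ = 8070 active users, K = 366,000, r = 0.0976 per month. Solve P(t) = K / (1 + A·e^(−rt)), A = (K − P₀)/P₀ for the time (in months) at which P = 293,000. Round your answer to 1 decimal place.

t ≈ 53.1 months

A = (366000 − 8070)/8070 = 44.35316
293000 = 366000/(1 + 44.35316·e^(−0.0976t)) → 1 + 44.35316·e^(−0.0976t) = 1.24915
e^(−0.0976t) = 0.005617 → t = ln(178.02022)/0.0976 = 5.1819/0.0976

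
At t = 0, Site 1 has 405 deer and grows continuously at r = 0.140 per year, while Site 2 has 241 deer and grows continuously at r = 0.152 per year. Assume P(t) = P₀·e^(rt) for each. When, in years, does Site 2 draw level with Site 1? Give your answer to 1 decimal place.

t ≈ 43.3 years

405·e^(0.14t) = 241·e^(0.152t)
405/241 = e^((0.152 − 0.14)t) → ln(1.6805) = 0.012·t
t = 0.51909 / 0.012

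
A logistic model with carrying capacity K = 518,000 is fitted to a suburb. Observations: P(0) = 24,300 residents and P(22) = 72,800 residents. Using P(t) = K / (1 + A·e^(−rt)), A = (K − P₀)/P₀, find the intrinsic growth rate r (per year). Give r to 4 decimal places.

r ≈ 0.0546 per year

A = (518000 − 24300)/24300 = 20.31687
72800 = 518000/(1 + 20.31687·e^(−r·22)) → e^(−22r) = (7.11538 − 1)/20.31687 = 0.301
r = −ln(0.301)/22 = 1.20064/22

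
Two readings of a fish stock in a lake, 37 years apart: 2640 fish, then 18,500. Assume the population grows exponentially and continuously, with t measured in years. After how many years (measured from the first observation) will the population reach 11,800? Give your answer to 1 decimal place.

t ≈ 28.5 years

r = ln(18500/2640) / 37 ≈ 0.052621 per year
t = ln(11800/2640) / r = 1.49732 / 0.052621 ≈ 28.455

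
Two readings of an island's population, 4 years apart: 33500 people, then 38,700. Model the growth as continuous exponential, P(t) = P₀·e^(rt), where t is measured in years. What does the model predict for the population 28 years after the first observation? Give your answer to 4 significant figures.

≈ 91,980 people

r = ln(38700/33500) / 4 ≈ 0.036074 per year
P(28) = 33500 · e^(0.036074·28) = 33500 · 2.74576 ≈ 91983.07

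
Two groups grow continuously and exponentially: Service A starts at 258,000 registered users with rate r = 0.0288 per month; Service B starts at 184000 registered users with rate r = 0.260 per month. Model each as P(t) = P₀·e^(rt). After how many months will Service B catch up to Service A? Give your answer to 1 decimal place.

258000·e^(0.0288t) = 184000·e^(0.26t)
258000/184000 = e^((0.26 − 0.0288)t) → ln(1.40217) = 0.2312·t
t = 0.33802 / 0.2312

t ≈ 1.5 months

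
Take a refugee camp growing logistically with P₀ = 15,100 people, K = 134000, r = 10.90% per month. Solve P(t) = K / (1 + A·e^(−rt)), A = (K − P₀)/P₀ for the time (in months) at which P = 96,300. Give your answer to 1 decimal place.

t ≈ 27.5 months

A = (134000 − 15100)/15100 = 7.87417
96300 = 134000/(1 + 7.87417·e^(−0.109t)) → 1 + 7.87417·e^(−0.109t) = 1.39148
e^(−0.109t) = 0.049718 → t = ln(20.1136)/0.109 = 3.0014/0.109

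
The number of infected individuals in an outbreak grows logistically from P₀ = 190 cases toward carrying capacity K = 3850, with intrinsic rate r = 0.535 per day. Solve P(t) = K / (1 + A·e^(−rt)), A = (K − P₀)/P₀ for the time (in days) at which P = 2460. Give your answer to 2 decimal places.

t ≈ 6.60 days

A = (3850 − 190)/190 = 19.26316
2460 = 3850/(1 + 19.26316·e^(−0.535t)) → 1 + 19.26316·e^(−0.535t) = 1.56504
e^(−0.535t) = 0.029333 → t = ln(34.09163)/0.535 = 3.52905/0.535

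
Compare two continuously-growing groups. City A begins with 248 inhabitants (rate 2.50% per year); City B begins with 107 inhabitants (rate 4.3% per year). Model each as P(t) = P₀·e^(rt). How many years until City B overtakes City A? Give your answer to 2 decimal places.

t ≈ 46.70 years

248·e^(0.025t) = 107·e^(0.043t)
248/107 = e^((0.043 − 0.025)t) → ln(2.31776) = 0.018·t
t = 0.8406 / 0.018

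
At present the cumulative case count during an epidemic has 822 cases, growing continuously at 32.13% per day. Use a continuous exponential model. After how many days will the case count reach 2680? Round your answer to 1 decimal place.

2680 = 822 · e^(0.3213·t)
t = ln(2680/822) / 0.3213 = ln(3.26034) / 0.3213 = 1.18183 / 0.3213

t ≈ 3.7 days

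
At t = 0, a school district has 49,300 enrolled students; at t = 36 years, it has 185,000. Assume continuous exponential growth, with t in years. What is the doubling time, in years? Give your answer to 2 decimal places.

r = ln(185000/49300) / 36 = ln(3.75254) / 36 ≈ 0.036734 per year
doubling time = ln 2 / |r| = 0.69315 / 0.036734

doubling time ≈ 18.87 years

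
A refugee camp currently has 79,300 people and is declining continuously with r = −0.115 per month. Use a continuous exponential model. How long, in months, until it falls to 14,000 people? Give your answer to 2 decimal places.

t ≈ 15.08 months

14000 = 79300 · e^(-0.115·t)
t = ln(14000/79300) / -0.115 = ln(0.17654) / -0.115 = -1.73418 / -0.115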